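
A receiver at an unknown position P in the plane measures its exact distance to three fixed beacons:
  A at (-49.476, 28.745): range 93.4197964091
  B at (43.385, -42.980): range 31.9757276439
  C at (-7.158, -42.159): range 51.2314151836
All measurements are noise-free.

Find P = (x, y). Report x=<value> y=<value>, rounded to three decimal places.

x=34.456 y=-12.276

eq1: (x + 49.476)² + (y − 28.745)² = 93.4197964091²
eq2: (x − 43.385)² + (y + 42.980)² = 31.9757276439²
eq3: (x + 7.158)² + (y + 42.159)² = 51.2314151836²
eq2−eq1, eq2−eq3 (x²,y² cancel):
  -185.722·x + 143.450·y = -8160.200227
  -101.086·x + 1.642·y = -3503.131123
det = -185.722·1.642 − 143.450·-101.086 = 14195.831176
x = (-8160.200227·1.642 − 143.450·-3503.131123) / 14195.831176 = 34.455546
y = (-185.722·-3503.131123 − -8160.200227·-101.086) / 14195.831176 = -12.276384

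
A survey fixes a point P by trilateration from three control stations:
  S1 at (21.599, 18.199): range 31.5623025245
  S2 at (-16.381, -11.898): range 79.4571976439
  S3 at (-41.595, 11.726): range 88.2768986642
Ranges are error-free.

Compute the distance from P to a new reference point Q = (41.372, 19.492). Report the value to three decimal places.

eq1: (x − 21.599)² + (y − 18.199)² = 31.5623025245²
eq2: (x + 16.381)² + (y + 11.898)² = 79.4571976439²
eq3: (x + 41.595)² + (y − 11.726)² = 88.2768986642²
eq2−eq1, eq2−eq3 (x²,y² cancel):
  75.960·x + 60.194·y = 5705.088154
  -50.428·x + 47.248·y = -21.621044
det = 75.960·47.248 − 60.194·-50.428 = 6624.421112
x = (5705.088154·47.248 − 60.194·-21.621044) / 6624.421112 = 40.887416
y = (75.960·-21.621044 − 5705.088154·-50.428) / 6624.421112 = 43.181713
|P − Q| = √((40.887416 − 41.372)² + (43.181713 − 19.492)²) = 23.694669

23.695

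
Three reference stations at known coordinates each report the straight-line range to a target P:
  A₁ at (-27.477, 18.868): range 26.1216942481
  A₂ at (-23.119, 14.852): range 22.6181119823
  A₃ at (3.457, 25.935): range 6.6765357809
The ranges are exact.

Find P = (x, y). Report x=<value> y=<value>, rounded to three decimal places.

eq1: (x + 27.477)² + (y − 18.868)² = 26.1216942481²
eq2: (x + 23.119)² + (y − 14.852)² = 22.6181119823²
eq3: (x − 3.457)² + (y − 25.935)² = 6.6765357809²
eq3−eq1, eq3−eq2 (x²,y² cancel):
  -61.868·x − 14.134·y = -211.354901
  -53.152·x − 22.166·y = -396.507869
det = -61.868·-22.166 − -14.134·-53.152 = 620.115720
x = (-211.354901·-22.166 − -14.134·-396.507869) / 620.115720 = -1.482545
y = (-61.868·-396.507869 − -211.354901·-53.152) / 620.115720 = 21.443116

x=-1.483 y=21.443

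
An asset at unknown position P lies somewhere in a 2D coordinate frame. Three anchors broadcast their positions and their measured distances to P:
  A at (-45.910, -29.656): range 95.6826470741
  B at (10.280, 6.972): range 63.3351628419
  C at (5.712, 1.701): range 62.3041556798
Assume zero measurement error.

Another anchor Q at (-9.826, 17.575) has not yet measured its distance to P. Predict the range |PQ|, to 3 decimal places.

eq1: (x + 45.910)² + (y + 29.656)² = 95.6826470741²
eq2: (x − 10.280)² + (y − 6.972)² = 63.3351628419²
eq3: (x − 5.712)² + (y − 1.701)² = 62.3041556798²
eq3−eq1, eq3−eq2 (x²,y² cancel):
  -103.244·x − 62.714·y = -2321.675045
  9.136·x + 10.542·y = -10.768198
det = -103.244·10.542 − -62.714·9.136 = -515.443144
x = (-2321.675045·10.542 − -62.714·-10.768198) / -515.443144 = 48.793772
y = (-103.244·-10.768198 − -2321.675045·9.136) / -515.443144 = -43.307541
|P − Q| = √((48.793772 − -9.826)² + (-43.307541 − 17.575)²) = 84.516042

84.516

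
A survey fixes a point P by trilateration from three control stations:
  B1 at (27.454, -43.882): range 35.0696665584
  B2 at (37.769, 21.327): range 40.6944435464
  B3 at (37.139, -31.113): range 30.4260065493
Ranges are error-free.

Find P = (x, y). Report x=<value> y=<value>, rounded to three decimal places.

x=13.817 y=-11.572

eq1: (x − 27.454)² + (y + 43.882)² = 35.0696665584²
eq2: (x − 37.769)² + (y − 21.327)² = 40.6944435464²
eq3: (x − 37.139)² + (y + 31.113)² = 30.4260065493²
eq1−eq2, eq1−eq3 (x²,y² cancel):
  20.630·x + 130.418·y = -1224.169973
  19.370·x + 25.538·y = -27.888312
det = 20.630·25.538 − 130.418·19.370 = -1999.347720
x = (-1224.169973·25.538 − 130.418·-27.888312) / -1999.347720 = 13.817364
y = (20.630·-27.888312 − -1224.169973·19.370) / -1999.347720 = -11.572192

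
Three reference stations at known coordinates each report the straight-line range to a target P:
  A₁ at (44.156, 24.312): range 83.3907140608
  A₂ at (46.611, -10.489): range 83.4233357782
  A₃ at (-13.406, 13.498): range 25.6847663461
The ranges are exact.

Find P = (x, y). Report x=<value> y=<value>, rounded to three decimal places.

x=-35.982 y=1.250

eq1: (x − 44.156)² + (y − 24.312)² = 83.3907140608²
eq2: (x − 46.611)² + (y + 10.489)² = 83.4233357782²
eq3: (x + 13.406)² + (y − 13.498)² = 25.6847663461²
eq1−eq2, eq1−eq3 (x²,y² cancel):
  4.910·x − 69.602·y = -263.662999
  -115.124·x − 21.628·y = 4115.395129
det = 4.910·-21.628 − -69.602·-115.124 = -8119.054128
x = (-263.662999·-21.628 − -69.602·4115.395129) / -8119.054128 = -35.982299
y = (4.910·4115.395129 − -263.662999·-115.124) / -8119.054128 = 1.249819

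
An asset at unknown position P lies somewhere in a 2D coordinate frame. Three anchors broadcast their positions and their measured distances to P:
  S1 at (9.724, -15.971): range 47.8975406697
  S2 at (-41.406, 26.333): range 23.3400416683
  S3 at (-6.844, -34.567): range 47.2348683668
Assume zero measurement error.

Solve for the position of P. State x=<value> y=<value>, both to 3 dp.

x=-33.666 y=4.314

eq1: (x − 9.724)² + (y + 15.971)² = 47.8975406697²
eq2: (x + 41.406)² + (y − 26.333)² = 23.3400416683²
eq3: (x + 6.844)² + (y + 34.567)² = 47.2348683668²
eq3−eq2, eq3−eq1 (x²,y² cancel):
  -69.124·x + 121.800·y = 2852.541145
  33.136·x + 37.192·y = -955.130421
det = -69.124·37.192 − 121.800·33.136 = -6606.824608
x = (2852.541145·37.192 − 121.800·-955.130421) / -6606.824608 = -33.666187
y = (-69.124·-955.130421 − 2852.541145·33.136) / -6606.824608 = 4.313626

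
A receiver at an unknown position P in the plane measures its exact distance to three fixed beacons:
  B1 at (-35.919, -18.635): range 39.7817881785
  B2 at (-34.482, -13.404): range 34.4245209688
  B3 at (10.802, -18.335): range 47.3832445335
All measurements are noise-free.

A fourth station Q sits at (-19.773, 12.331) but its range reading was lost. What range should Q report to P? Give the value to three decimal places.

eq1: (x + 35.919)² + (y + 18.635)² = 39.7817881785²
eq2: (x + 34.482)² + (y + 13.404)² = 34.4245209688²
eq3: (x − 10.802)² + (y + 18.335)² = 47.3832445335²
eq1−eq2, eq1−eq3 (x²,y² cancel):
  2.874·x + 10.462·y = 128.780781
  93.442·x + 0.600·y = -1847.163549
det = 2.874·0.600 − 10.462·93.442 = -975.865804
x = (128.780781·0.600 − 10.462·-1847.163549) / -975.865804 = -19.882133
y = (2.874·-1847.163549 − 128.780781·93.442) / -975.865804 = 17.771175
|P − Q| = √((-19.882133 − -19.773)² + (17.771175 − 12.331)²) = 5.441269

5.441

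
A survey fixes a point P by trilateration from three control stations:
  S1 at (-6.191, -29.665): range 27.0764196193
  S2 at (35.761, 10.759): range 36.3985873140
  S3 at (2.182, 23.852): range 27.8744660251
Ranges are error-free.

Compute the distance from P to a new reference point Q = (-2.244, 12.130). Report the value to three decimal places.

16.832

eq1: (x + 6.191)² + (y + 29.665)² = 27.0764196193²
eq2: (x − 35.761)² + (y − 10.759)² = 36.3985873140²
eq3: (x − 2.182)² + (y − 23.852)² = 27.8744660251²
eq3−eq1, eq3−eq2 (x²,y² cancel):
  -16.746·x − 107.034·y = 388.515035
  67.158·x − 26.186·y = 273.054872
det = -16.746·-26.186 − -107.034·67.158 = 7626.700128
x = (388.515035·-26.186 − -107.034·273.054872) / 7626.700128 = 2.498132
y = (-16.746·273.054872 − 388.515035·67.158) / 7626.700128 = -4.020673
|P − Q| = √((2.498132 − -2.244)² + (-4.020673 − 12.130)²) = 16.832470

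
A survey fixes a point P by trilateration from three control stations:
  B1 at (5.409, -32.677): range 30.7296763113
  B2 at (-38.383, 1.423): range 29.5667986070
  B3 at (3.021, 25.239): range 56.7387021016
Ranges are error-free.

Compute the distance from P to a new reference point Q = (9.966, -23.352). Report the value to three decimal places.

eq1: (x − 5.409)² + (y + 32.677)² = 30.7296763113²
eq2: (x + 38.383)² + (y − 1.423)² = 29.5667986070²
eq3: (x − 3.021)² + (y − 25.239)² = 56.7387021016²
eq1−eq2, eq1−eq3 (x²,y² cancel):
  -87.584·x + 68.200·y = 448.353434
  -4.776·x + 115.832·y = -2725.877358
det = -87.584·115.832 − 68.200·-4.776 = -9819.306688
x = (448.353434·115.832 − 68.200·-2725.877358) / -9819.306688 = -24.221518
y = (-87.584·-2725.877358 − 448.353434·-4.776) / -9819.306688 = -24.531730
|P − Q| = √((-24.221518 − 9.966)² + (-24.531730 − -23.352)²) = 34.207866

34.208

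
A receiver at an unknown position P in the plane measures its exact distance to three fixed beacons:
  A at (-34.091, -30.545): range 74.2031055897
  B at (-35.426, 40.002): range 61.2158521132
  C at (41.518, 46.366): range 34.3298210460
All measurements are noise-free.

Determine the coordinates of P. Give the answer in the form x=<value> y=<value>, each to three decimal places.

eq1: (x + 34.091)² + (y + 30.545)² = 74.2031055897²
eq2: (x + 35.426)² + (y − 40.002)² = 61.2158521132²
eq3: (x − 41.518)² + (y − 46.366)² = 34.3298210460²
eq1−eq3, eq1−eq2 (x²,y² cancel):
  151.218·x + 153.822·y = 6105.921240
  -2.670·x + 141.094·y = 2518.688503
det = 151.218·141.094 − 153.822·-2.670 = 21746.657232
x = (6105.921240·141.094 − 153.822·2518.688503) / 21746.657232 = 21.800093
y = (151.218·2518.688503 − 6105.921240·-2.670) / 21746.657232 = 18.263674

x=21.800 y=18.264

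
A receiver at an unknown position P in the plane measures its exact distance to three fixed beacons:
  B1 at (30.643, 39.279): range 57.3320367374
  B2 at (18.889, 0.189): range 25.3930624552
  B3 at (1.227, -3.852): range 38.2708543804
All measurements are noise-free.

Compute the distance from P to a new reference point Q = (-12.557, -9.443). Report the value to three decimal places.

50.144

eq1: (x − 30.643)² + (y − 39.279)² = 57.3320367374²
eq2: (x − 18.889)² + (y − 0.189)² = 25.3930624552²
eq3: (x − 1.227)² + (y + 3.852)² = 38.2708543804²
eq1−eq2, eq1−eq3 (x²,y² cancel):
  -23.508·x − 78.180·y = 517.151568
  -58.832·x − 86.262·y = -643.185716
det = -23.508·-86.262 − -78.180·-58.832 = -2571.638664
x = (517.151568·-86.262 − -78.180·-643.185716) / -2571.638664 = 36.900514
y = (-23.508·-643.185716 − 517.151568·-58.832) / -2571.638664 = -17.710525
|P − Q| = √((36.900514 − -12.557)² + (-17.710525 − -9.443)²) = 50.143770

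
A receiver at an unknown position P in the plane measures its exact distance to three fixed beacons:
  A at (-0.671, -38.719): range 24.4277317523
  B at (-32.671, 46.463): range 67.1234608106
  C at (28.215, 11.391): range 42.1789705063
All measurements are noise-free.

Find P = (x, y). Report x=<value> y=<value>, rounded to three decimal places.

eq1: (x + 0.671)² + (y + 38.719)² = 24.4277317523²
eq2: (x + 32.671)² + (y − 46.463)² = 67.1234608106²
eq3: (x − 28.215)² + (y − 11.391)² = 42.1789705063²
eq3−eq2, eq3−eq1 (x²,y² cancel):
  -121.772·x + 70.144·y = -426.129934
  -57.772·x − 100.220·y = 1756.121570
det = -121.772·-100.220 − 70.144·-57.772 = 16256.349008
x = (-426.129934·-100.220 − 70.144·1756.121570) / 16256.349008 = -4.950352
y = (-121.772·1756.121570 − -426.129934·-57.772) / 16256.349008 = -14.669027

x=-4.950 y=-14.669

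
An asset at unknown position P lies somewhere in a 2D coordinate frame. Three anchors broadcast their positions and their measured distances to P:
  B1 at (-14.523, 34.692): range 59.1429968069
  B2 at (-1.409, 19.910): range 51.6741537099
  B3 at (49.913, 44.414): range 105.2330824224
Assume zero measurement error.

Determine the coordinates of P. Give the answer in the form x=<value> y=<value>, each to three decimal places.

x=-31.826 y=-21.863

eq1: (x + 14.523)² + (y − 34.692)² = 59.1429968069²
eq2: (x + 1.409)² + (y − 19.910)² = 51.6741537099²
eq3: (x − 49.913)² + (y − 44.414)² = 105.2330824224²
eq3−eq2, eq3−eq1 (x²,y² cancel):
  -102.644·x − 49.008·y = 4338.265890
  -128.872·x − 19.444·y = 4526.648993
det = -102.644·-19.444 − -49.008·-128.872 = -4319.949040
x = (4338.265890·-19.444 − -49.008·4526.648993) / -4319.949040 = -31.826480
y = (-102.644·4526.648993 − 4338.265890·-128.872) / -4319.949040 = -21.863138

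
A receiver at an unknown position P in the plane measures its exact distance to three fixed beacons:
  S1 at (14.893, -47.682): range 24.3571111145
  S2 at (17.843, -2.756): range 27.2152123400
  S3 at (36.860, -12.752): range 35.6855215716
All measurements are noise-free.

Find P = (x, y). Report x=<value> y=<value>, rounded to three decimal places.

eq1: (x − 14.893)² + (y + 47.682)² = 24.3571111145²
eq2: (x − 17.843)² + (y + 2.756)² = 27.2152123400²
eq3: (x − 36.860)² + (y + 12.752)² = 35.6855215716²
eq1−eq2, eq1−eq3 (x²,y² cancel):
  5.900·x + 89.852·y = -2316.805309
  43.934·x + 69.860·y = -1654.289057
det = 5.900·69.860 − 89.852·43.934 = -3535.383768
x = (-2316.805309·69.860 − 89.852·-1654.289057) / -3535.383768 = 3.736748
y = (5.900·-1654.289057 − -2316.805309·43.934) / -3535.383768 = -26.030051

x=3.737 y=-26.030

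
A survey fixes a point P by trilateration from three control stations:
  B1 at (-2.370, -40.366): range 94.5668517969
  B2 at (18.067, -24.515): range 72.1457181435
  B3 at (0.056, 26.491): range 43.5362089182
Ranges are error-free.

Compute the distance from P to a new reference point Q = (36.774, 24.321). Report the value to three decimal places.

eq1: (x + 2.370)² + (y + 40.366)² = 94.5668517969²
eq2: (x − 18.067)² + (y + 24.515)² = 72.1457181435²
eq3: (x − 0.056)² + (y − 26.491)² = 43.5362089182²
eq3−eq1, eq3−eq2 (x²,y² cancel):
  -4.852·x − 133.714·y = -6114.233333
  36.022·x − 102.012·y = -3083.977662
det = -4.852·-102.012 − -133.714·36.022 = 5311.607932
x = (-6114.233333·-102.012 − -133.714·-3083.977662) / 5311.607932 = 39.790998
y = (-4.852·-3083.977662 − -6114.233333·36.022) / 5311.607932 = 44.282330
|P − Q| = √((39.790998 − 36.774)² + (44.282330 − 24.321)²) = 20.188040

20.188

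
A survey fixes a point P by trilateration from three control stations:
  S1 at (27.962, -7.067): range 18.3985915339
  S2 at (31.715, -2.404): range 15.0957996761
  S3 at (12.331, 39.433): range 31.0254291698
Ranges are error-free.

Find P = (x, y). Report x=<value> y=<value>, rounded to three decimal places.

eq1: (x − 27.962)² + (y + 7.067)² = 18.3985915339²
eq2: (x − 31.715)² + (y + 2.404)² = 15.0957996761²
eq3: (x − 12.331)² + (y − 39.433)² = 31.0254291698²
eq2−eq1, eq2−eq3 (x²,y² cancel):
  -7.506·x − 9.326·y = -290.429511
  -38.768·x + 83.674·y = -39.299478
det = -7.506·83.674 − -9.326·-38.768 = -989.607412
x = (-290.429511·83.674 − -9.326·-39.299478) / -989.607412 = 24.926961
y = (-7.506·-39.299478 − -290.429511·-38.768) / -989.607412 = 11.079534

x=24.927 y=11.080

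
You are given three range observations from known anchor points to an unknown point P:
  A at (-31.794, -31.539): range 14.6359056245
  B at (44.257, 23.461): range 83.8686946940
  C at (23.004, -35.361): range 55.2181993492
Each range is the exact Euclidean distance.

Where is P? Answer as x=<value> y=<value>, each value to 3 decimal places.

x=-29.124 y=-17.149

eq1: (x + 31.794)² + (y + 31.539)² = 14.6359056245²
eq2: (x − 44.257)² + (y − 23.461)² = 83.8686946940²
eq3: (x − 23.004)² + (y + 35.361)² = 55.2181993492²
eq3−eq1, eq3−eq2 (x²,y² cancel):
  -109.596·x + 7.644·y = 3060.822426
  42.506·x + 117.644·y = -3255.392177
det = -109.596·117.644 − 7.644·42.506 = -13218.227688
x = (3060.822426·117.644 − 7.644·-3255.392177) / -13218.227688 = -29.124299
y = (-109.596·-3255.392177 − 3060.822426·42.506) / -13218.227688 = -17.148641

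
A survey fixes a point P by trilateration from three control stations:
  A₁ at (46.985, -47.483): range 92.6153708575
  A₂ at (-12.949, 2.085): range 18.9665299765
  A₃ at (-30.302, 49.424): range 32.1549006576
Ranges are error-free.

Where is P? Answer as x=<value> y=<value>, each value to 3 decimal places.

eq1: (x − 46.985)² + (y + 47.483)² = 92.6153708575²
eq2: (x + 12.949)² + (y − 2.085)² = 18.9665299765²
eq3: (x + 30.302)² + (y − 49.424)² = 32.1549006576²
eq2−eq1, eq2−eq3 (x²,y² cancel):
  119.868·x − 99.136·y = -3927.675972
  -34.706·x + 94.678·y = 2514.710777
det = 119.868·94.678 − -99.136·-34.706 = 7908.248488
x = (-3927.675972·94.678 − -99.136·2514.710777) / 7908.248488 = -15.498519
y = (119.868·2514.710777 − -3927.675972·-34.706) / 7908.248488 = 20.879393

x=-15.499 y=20.879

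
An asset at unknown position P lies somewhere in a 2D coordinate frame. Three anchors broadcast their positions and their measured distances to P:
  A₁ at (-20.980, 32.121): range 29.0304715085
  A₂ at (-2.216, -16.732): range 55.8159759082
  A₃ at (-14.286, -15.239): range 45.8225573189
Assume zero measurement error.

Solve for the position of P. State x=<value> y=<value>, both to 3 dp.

eq1: (x + 20.980)² + (y − 32.121)² = 29.0304715085²
eq2: (x + 2.216)² + (y + 16.732)² = 55.8159759082²
eq3: (x + 14.286)² + (y + 15.239)² = 45.8225573189²
eq1−eq3, eq1−eq2 (x²,y² cancel):
  13.388·x − 94.720·y = -2292.540607
  37.528·x − 97.706·y = -3459.703452
det = 13.388·-97.706 − -94.720·37.528 = 2246.564232
x = (-2292.540607·-97.706 − -94.720·-3459.703452) / 2246.564232 = -46.162997
y = (13.388·-3459.703452 − -2292.540607·37.528) / 2246.564232 = 17.678530

x=-46.163 y=17.679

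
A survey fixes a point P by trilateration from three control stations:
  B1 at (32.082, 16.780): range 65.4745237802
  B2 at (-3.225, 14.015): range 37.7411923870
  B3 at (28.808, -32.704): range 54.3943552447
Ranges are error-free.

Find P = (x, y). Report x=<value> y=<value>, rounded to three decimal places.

eq1: (x − 32.082)² + (y − 16.780)² = 65.4745237802²
eq2: (x + 3.225)² + (y − 14.015)² = 37.7411923870²
eq3: (x − 28.808)² + (y + 32.704)² = 54.3943552447²
eq3−eq2, eq3−eq1 (x²,y² cancel):
  -64.066·x + 93.438·y = -158.283350
  6.548·x + 98.968·y = -1916.796738
det = -64.066·98.968 − 93.438·6.548 = -6952.315912
x = (-158.283350·98.968 − 93.438·-1916.796738) / -6952.315912 = -23.508234
y = (-64.066·-1916.796738 − -158.283350·6.548) / -6952.315912 = -17.812473

x=-23.508 y=-17.812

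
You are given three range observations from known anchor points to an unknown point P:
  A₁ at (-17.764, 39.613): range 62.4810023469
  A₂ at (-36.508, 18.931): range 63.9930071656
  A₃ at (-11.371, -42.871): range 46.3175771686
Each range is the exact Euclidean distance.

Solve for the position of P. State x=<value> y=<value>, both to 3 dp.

x=20.799 y=-9.548

eq1: (x + 17.764)² + (y − 39.613)² = 62.4810023469²
eq2: (x + 36.508)² + (y − 18.931)² = 63.9930071656²
eq3: (x + 11.371)² + (y + 42.871)² = 46.3175771686²
eq3−eq1, eq3−eq2 (x²,y² cancel):
  -12.786·x + 164.968·y = -1841.030517
  -50.274·x + 123.604·y = -2225.792468
det = -12.786·123.604 − 164.968·-50.274 = 6713.200488
x = (-1841.030517·123.604 − 164.968·-2225.792468) / 6713.200488 = 20.798693
y = (-12.786·-2225.792468 − -1841.030517·-50.274) / 6713.200488 = -9.547903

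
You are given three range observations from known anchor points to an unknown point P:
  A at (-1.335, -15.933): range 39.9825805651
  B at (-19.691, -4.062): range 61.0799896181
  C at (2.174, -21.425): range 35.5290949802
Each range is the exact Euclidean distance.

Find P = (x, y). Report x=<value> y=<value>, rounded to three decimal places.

x=37.453 y=-25.634

eq1: (x + 1.335)² + (y + 15.933)² = 39.9825805651²
eq2: (x + 19.691)² + (y + 4.062)² = 61.0799896181²
eq3: (x − 2.174)² + (y + 21.425)² = 35.5290949802²
eq1−eq2, eq1−eq3 (x²,y² cancel):
  -36.712·x + 23.742·y = -1983.565772
  7.018·x − 10.984·y = 544.404346
det = -36.712·-10.984 − 23.742·7.018 = 236.623252
x = (-1983.565772·-10.984 − 23.742·544.404346) / 236.623252 = 37.452948
y = (-36.712·544.404346 − -1983.565772·7.018) / 236.623252 = -25.633608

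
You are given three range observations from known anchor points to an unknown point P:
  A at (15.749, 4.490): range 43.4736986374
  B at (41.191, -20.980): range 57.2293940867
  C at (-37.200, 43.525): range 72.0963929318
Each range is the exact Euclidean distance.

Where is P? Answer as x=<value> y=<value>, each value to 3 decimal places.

x=-15.872 y=-25.344

eq1: (x − 15.749)² + (y − 4.490)² = 43.4736986374²
eq2: (x − 41.191)² + (y + 20.980)² = 57.2293940867²
eq3: (x + 37.200)² + (y − 43.525)² = 72.0963929318²
eq3−eq1, eq3−eq2 (x²,y² cancel):
  105.898·x − 78.070·y = 297.852877
  156.782·x − 129.010·y = 781.279582
det = 105.898·-129.010 − -78.070·156.782 = -1421.930240
x = (297.852877·-129.010 − -78.070·781.279582) / -1421.930240 = -15.871733
y = (105.898·781.279582 − 297.852877·156.782) / -1421.930240 = -25.344405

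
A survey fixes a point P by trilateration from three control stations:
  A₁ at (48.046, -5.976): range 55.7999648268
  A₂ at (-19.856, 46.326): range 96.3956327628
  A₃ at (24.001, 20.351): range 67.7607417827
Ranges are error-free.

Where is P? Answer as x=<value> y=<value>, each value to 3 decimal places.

x=8.854 y=-45.695

eq1: (x − 48.046)² + (y + 5.976)² = 55.7999648268²
eq2: (x + 19.856)² + (y − 46.326)² = 96.3956327628²
eq3: (x − 24.001)² + (y − 20.351)² = 67.7607417827²
eq1−eq2, eq1−eq3 (x²,y² cancel):
  -135.804·x + 104.604·y = -5982.253621
  -48.090·x + 52.654·y = -2831.801542
det = -135.804·52.654 − 104.604·-48.090 = -2120.217456
x = (-5982.253621·52.654 − 104.604·-2831.801542) / -2120.217456 = 8.853721
y = (-135.804·-2831.801542 − -5982.253621·-48.090) / -2120.217456 = -45.695030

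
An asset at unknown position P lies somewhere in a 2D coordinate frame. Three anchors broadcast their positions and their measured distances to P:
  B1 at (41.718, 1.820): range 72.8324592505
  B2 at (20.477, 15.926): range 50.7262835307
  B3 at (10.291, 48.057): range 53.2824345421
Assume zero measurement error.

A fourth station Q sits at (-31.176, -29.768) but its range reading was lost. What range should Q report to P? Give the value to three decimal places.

43.187

eq1: (x − 41.718)² + (y − 1.820)² = 72.8324592505²
eq2: (x − 20.477)² + (y − 15.926)² = 50.7262835307²
eq3: (x − 10.291)² + (y − 48.057)² = 53.2824345421²
eq3−eq1, eq3−eq2 (x²,y² cancel):
  62.854·x − 92.474·y = -3137.225296
  20.372·x − 64.262·y = -1476.572935
det = 62.854·-64.262 − -92.474·20.372 = -2155.243420
x = (-3137.225296·-64.262 − -92.474·-1476.572935) / -2155.243420 = -30.186737
y = (62.854·-1476.572935 − -3137.225296·20.372) / -2155.243420 = 13.407748
|P − Q| = √((-30.186737 − -31.176)² + (13.407748 − -29.768)²) = 43.187080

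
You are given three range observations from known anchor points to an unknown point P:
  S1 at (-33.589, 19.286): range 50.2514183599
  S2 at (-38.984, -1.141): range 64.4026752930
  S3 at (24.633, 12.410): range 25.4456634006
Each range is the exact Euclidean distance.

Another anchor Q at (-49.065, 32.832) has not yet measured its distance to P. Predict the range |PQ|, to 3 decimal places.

63.092

eq1: (x + 33.589)² + (y − 19.286)² = 50.2514183599²
eq2: (x + 38.984)² + (y + 1.141)² = 64.4026752930²
eq3: (x − 24.633)² + (y − 12.410)² = 25.4456634006²
eq1−eq3, eq1−eq2 (x²,y² cancel):
  116.444·x − 13.752·y = 1138.345333
  -10.790·x − 40.854·y = -1601.616118
det = 116.444·-40.854 − -13.752·-10.790 = -4905.587256
x = (1138.345333·-40.854 − -13.752·-1601.616118) / -4905.587256 = 13.970068
y = (116.444·-1601.616118 − 1138.345333·-10.790) / -4905.587256 = 35.513758
|P − Q| = √((13.970068 − -49.065)² + (35.513758 − 32.832)²) = 63.092088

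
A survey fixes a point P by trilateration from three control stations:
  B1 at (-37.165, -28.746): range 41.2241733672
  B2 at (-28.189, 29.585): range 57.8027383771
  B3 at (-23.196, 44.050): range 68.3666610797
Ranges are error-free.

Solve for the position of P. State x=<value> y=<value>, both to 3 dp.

x=2.922 y=-19.131

eq1: (x + 37.165)² + (y + 28.746)² = 41.2241733672²
eq2: (x + 28.189)² + (y − 29.585)² = 57.8027383771²
eq3: (x + 23.196)² + (y − 44.050)² = 68.3666610797²
eq1−eq2, eq1−eq3 (x²,y² cancel):
  17.952·x + 116.662·y = -2179.401889
  27.938·x + 145.592·y = -2703.680702
det = 17.952·145.592 − 116.662·27.938 = -645.635372
x = (-2179.401889·145.592 − 116.662·-2703.680702) / -645.635372 = 2.922209
y = (17.952·-2703.680702 − -2179.401889·27.938) / -645.635372 = -19.131006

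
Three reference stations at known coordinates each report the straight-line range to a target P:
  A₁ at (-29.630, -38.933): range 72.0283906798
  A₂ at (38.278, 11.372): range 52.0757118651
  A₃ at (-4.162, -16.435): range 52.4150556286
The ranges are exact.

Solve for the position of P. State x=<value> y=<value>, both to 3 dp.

x=42.380 y=-40.542

eq1: (x + 29.630)² + (y + 38.933)² = 72.0283906798²
eq2: (x − 38.278)² + (y − 11.372)² = 52.0757118651²
eq3: (x + 4.162)² + (y + 16.435)² = 52.4150556286²
eq1−eq2, eq1−eq3 (x²,y² cancel):
  135.816·x + 100.610·y = 1677.021577
  50.936·x + 44.996·y = 334.467087
det = 135.816·44.996 − 100.610·50.936 = 986.505776
x = (1677.021577·44.996 − 100.610·334.467087) / 986.505776 = 42.380420
y = (135.816·334.467087 − 1677.021577·50.936) / 986.505776 = -40.541870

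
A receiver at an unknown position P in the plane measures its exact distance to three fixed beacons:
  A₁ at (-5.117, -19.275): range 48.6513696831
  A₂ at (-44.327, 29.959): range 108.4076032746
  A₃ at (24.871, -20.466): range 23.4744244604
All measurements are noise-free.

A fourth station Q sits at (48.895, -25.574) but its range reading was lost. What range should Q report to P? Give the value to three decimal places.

eq1: (x + 5.117)² + (y + 19.275)² = 48.6513696831²
eq2: (x + 44.327)² + (y − 29.959)² = 108.4076032746²
eq3: (x − 24.871)² + (y + 20.466)² = 23.4744244604²
eq3−eq1, eq3−eq2 (x²,y² cancel):
  -59.976·x + 2.382·y = -2455.621651
  -138.396·x + 100.850·y = -9376.159031
det = -59.976·100.850 − 2.382·-138.396 = -5718.920328
x = (-2455.621651·100.850 − 2.382·-9376.159031) / -5718.920328 = 39.398246
y = (-59.976·-9376.159031 − -2455.621651·-138.396) / -5718.920328 = -38.905298
|P − Q| = √((39.398246 − 48.895)² + (-38.905298 − -25.574)²) = 16.368013

16.368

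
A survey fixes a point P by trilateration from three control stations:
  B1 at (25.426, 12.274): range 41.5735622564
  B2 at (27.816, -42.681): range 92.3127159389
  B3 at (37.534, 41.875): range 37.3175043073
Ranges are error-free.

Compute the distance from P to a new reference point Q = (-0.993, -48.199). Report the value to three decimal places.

93.673

eq1: (x − 25.426)² + (y − 12.274)² = 41.5735622564²
eq2: (x − 27.816)² + (y + 42.681)² = 92.3127159389²
eq3: (x − 37.534)² + (y − 41.875)² = 37.3175043073²
eq1−eq2, eq1−eq3 (x²,y² cancel):
  4.780·x − 109.910·y = -4995.011380
  24.216·x + 59.202·y = 2700.949180
det = 4.780·59.202 − -109.910·24.216 = 2944.566120
x = (-4995.011380·59.202 − -109.910·2700.949180) / 2944.566120 = 0.389416
y = (4.780·2700.949180 − -4995.011380·24.216) / 2944.566120 = 45.463314
|P − Q| = √((0.389416 − -0.993)² + (45.463314 − -48.199)²) = 93.672515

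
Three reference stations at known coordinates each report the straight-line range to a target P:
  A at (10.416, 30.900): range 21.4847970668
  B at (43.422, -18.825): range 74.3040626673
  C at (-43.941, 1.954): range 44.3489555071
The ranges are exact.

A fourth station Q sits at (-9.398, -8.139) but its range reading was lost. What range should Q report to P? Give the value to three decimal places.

39.881

eq1: (x − 10.416)² + (y − 30.900)² = 21.4847970668²
eq2: (x − 43.422)² + (y + 18.825)² = 74.3040626673²
eq3: (x + 43.941)² + (y − 1.954)² = 44.3489555071²
eq1−eq2, eq1−eq3 (x²,y² cancel):
  66.012·x − 99.450·y = -3882.949571
  -108.714·x − 57.892·y = -633.906809
det = 66.012·-57.892 − -99.450·-108.714 = -14633.174004
x = (-3882.949571·-57.892 − -99.450·-633.906809) / -14633.174004 = -11.053630
y = (66.012·-633.906809 − -3882.949571·-108.714) / -14633.174004 = 31.707163
|P − Q| = √((-11.053630 − -9.398)² + (31.707163 − -8.139)²) = 39.880544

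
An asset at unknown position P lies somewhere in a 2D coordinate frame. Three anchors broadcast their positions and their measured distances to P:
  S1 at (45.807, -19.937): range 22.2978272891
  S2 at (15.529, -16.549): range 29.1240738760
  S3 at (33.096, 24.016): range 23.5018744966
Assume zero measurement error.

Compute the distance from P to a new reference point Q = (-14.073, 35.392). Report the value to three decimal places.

eq1: (x − 45.807)² + (y + 19.937)² = 22.2978272891²
eq2: (x − 15.529)² + (y + 16.549)² = 29.1240738760²
eq3: (x − 33.096)² + (y − 24.016)² = 23.5018744966²
eq1−eq3, eq1−eq2 (x²,y² cancel):
  -25.422·x + 87.906·y = -878.796749
  -60.556·x + 6.776·y = -2331.764553
det = -25.422·6.776 − 87.906·-60.556 = 5150.976264
x = (-878.796749·6.776 − 87.906·-2331.764553) / 5150.976264 = 38.637601
y = (-25.422·-2331.764553 − -878.796749·-60.556) / 5150.976264 = 1.176807
|P − Q| = √((38.637601 − -14.073)² + (1.176807 − 35.392)²) = 62.841761

62.842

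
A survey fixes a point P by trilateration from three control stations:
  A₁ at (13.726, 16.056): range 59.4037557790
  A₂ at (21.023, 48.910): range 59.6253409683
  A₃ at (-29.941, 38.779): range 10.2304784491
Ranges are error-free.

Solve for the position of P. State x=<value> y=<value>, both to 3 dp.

eq1: (x − 13.726)² + (y − 16.056)² = 59.4037557790²
eq2: (x − 21.023)² + (y − 48.910)² = 59.6253409683²
eq3: (x + 29.941)² + (y − 38.779)² = 10.2304784491²
eq2−eq3, eq2−eq1 (x²,y² cancel):
  -101.928·x − 20.262·y = 3016.638289
  -14.594·x − 65.708·y = -2361.581332
det = -101.928·-65.708 − -20.262·-14.594 = 6401.781396
x = (3016.638289·-65.708 − -20.262·-2361.581332) / 6401.781396 = -38.437368
y = (-101.928·-2361.581332 − 3016.638289·-14.594) / 6401.781396 = 44.477633

x=-38.437 y=44.478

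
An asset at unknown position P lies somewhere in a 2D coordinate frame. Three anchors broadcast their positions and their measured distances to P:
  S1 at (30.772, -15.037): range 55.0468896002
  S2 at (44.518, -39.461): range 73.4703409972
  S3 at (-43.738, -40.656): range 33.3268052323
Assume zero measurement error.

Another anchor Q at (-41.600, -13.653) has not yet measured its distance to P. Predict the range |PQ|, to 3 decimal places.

eq1: (x − 30.772)² + (y + 15.037)² = 55.0468896002²
eq2: (x − 44.518)² + (y + 39.461)² = 73.4703409972²
eq3: (x + 43.738)² + (y + 40.656)² = 33.3268052323²
eq1−eq2, eq1−eq3 (x²,y² cancel):
  27.492·x − 48.848·y = -1.735460
  -149.020·x − 51.238·y = 4312.379735
det = 27.492·-51.238 − -48.848·-149.020 = -8687.964056
x = (-1.735460·-51.238 − -48.848·4312.379735) / -8687.964056 = -24.256551
y = (27.492·4312.379735 − -1.735460·-149.020) / -8687.964056 = -13.616231
|P − Q| = √((-24.256551 − -41.600)² + (-13.616231 − -13.653)²) = 17.343488

17.343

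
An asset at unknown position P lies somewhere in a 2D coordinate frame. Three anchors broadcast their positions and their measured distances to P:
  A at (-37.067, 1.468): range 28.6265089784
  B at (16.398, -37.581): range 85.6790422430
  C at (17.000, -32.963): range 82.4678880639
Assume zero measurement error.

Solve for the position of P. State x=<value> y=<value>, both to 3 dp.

x=-36.165 y=30.080

eq1: (x + 37.067)² + (y − 1.468)² = 28.6265089784²
eq2: (x − 16.398)² + (y + 37.581)² = 85.6790422430²
eq3: (x − 17.000)² + (y + 32.963)² = 82.4678880639²
eq3−eq2, eq3−eq1 (x²,y² cancel):
  -1.204·x − 9.236·y = -234.279122
  -108.134·x + 68.862·y = 5982.033689
det = -1.204·68.862 − -9.236·-108.134 = -1081.635472
x = (-234.279122·68.862 − -9.236·5982.033689) / -1081.635472 = -36.164803
y = (-1.204·5982.033689 − -234.279122·-108.134) / -1081.635472 = 30.080289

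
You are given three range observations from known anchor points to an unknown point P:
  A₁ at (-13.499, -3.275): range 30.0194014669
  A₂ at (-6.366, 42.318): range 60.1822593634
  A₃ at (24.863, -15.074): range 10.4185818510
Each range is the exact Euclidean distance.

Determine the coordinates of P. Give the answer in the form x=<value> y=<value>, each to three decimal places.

x=14.487 y=-14.136

eq1: (x + 13.499)² + (y + 3.275)² = 30.0194014669²
eq2: (x + 6.366)² + (y − 42.318)² = 60.1822593634²
eq3: (x − 24.863)² + (y + 15.074)² = 10.4185818510²
eq1−eq3, eq1−eq2 (x²,y² cancel):
  76.724·x − 23.598·y = 1445.063236
  14.266·x + 91.186·y = -1082.349424
det = 76.724·91.186 − -23.598·14.266 = 7332.803732
x = (1445.063236·91.186 − -23.598·-1082.349424) / 7332.803732 = 14.486717
y = (76.724·-1082.349424 − 1445.063236·14.266) / 7332.803732 = -14.136128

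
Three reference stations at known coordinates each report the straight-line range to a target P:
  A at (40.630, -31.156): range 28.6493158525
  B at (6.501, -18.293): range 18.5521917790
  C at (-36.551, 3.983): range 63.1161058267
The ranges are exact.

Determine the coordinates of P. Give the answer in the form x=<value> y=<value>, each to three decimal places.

x=12.375 y=-35.891

eq1: (x − 40.630)² + (y + 31.156)² = 28.6493158525²
eq2: (x − 6.501)² + (y + 18.293)² = 18.5521917790²
eq3: (x + 36.551)² + (y − 3.983)² = 63.1161058267²
eq2−eq1, eq2−eq3 (x²,y² cancel):
  68.258·x − 25.726·y = 1767.996907
  -86.104·x + 44.552·y = -2664.515955
det = 68.258·44.552 − -25.726·-86.104 = 825.918912
x = (1767.996907·44.552 − -25.726·-2664.515955) / 825.918912 = 12.374654
y = (68.258·-2664.515955 − 1767.996907·-86.104) / 825.918912 = -35.890841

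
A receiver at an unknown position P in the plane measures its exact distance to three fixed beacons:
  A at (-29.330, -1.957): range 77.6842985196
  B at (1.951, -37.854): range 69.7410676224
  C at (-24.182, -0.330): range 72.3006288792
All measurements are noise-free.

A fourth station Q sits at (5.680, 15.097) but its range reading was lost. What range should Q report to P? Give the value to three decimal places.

eq1: (x + 29.330)² + (y + 1.957)² = 77.6842985196²
eq2: (x − 1.951)² + (y + 37.854)² = 69.7410676224²
eq3: (x + 24.182)² + (y + 0.330)² = 72.3006288792²
eq2−eq1, eq2−eq3 (x²,y² cancel):
  -62.562·x + 71.794·y = -1743.686691
  -52.266·x + 75.048·y = -1215.418116
det = -62.562·75.048 − 71.794·-52.266 = -942.767772
x = (-1743.686691·75.048 − 71.794·-1215.418116) / -942.767772 = 46.247307
y = (-62.562·-1215.418116 − -1743.686691·-52.266) / -942.767772 = 16.013000
|P − Q| = √((46.247307 − 5.680)² + (16.013000 − 15.097)²) = 40.577647

40.578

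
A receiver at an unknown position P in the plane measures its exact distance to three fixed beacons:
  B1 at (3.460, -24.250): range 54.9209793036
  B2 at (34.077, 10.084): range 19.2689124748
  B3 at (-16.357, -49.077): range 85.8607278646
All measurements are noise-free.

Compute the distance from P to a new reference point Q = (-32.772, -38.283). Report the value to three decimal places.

86.341

eq1: (x − 3.460)² + (y + 24.250)² = 54.9209793036²
eq2: (x − 34.077)² + (y − 10.084)² = 19.2689124748²
eq3: (x + 16.357)² + (y + 49.077)² = 85.8607278646²
eq3−eq2, eq3−eq1 (x²,y² cancel):
  100.868·x + 118.322·y = 5587.599208
  39.634·x + 49.654·y = 2279.681344
det = 100.868·49.654 − 118.322·39.634 = 318.925524
x = (5587.599208·49.654 − 118.322·2279.681344) / 318.925524 = 24.175535
y = (100.868·2279.681344 − 5587.599208·39.634) / 318.925524 = 26.614335
|P − Q| = √((24.175535 − -32.772)² + (26.614335 − -38.283)²) = 86.340523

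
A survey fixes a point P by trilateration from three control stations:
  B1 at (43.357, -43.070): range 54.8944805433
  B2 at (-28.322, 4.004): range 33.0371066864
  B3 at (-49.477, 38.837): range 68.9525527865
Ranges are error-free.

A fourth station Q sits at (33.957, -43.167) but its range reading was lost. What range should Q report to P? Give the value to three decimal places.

48.541

eq1: (x − 43.357)² + (y + 43.070)² = 54.8944805433²
eq2: (x + 28.322)² + (y − 4.004)² = 33.0371066864²
eq3: (x + 49.477)² + (y − 38.837)² = 68.9525527865²
eq3−eq2, eq3−eq1 (x²,y² cancel):
  42.310·x − 69.666·y = 524.885720
  185.668·x − 163.814·y = 1519.618793
det = 42.310·-163.814 − -69.666·185.668 = 6003.776548
x = (524.885720·-163.814 − -69.666·1519.618793) / 6003.776548 = 3.311605
y = (42.310·1519.618793 − 524.885720·185.668) / 6003.776548 = -5.523092
|P − Q| = √((3.311605 − 33.957)² + (-5.523092 − -43.167)²) = 48.540746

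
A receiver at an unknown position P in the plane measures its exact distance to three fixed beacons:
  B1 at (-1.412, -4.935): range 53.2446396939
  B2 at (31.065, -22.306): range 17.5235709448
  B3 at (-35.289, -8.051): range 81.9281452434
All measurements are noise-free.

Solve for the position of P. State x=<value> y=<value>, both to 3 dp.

eq1: (x + 1.412)² + (y + 4.935)² = 53.2446396939²
eq2: (x − 31.065)² + (y + 22.306)² = 17.5235709448²
eq3: (x + 35.289)² + (y + 8.051)² = 81.9281452434²
eq3−eq2, eq3−eq1 (x²,y² cancel):
  132.708·x − 28.510·y = 6557.605183
  67.754·x + 6.232·y = 2593.445174
det = 132.708·6.232 − -28.510·67.754 = 2758.702796
x = (6557.605183·6.232 − -28.510·2593.445174) / 2758.702796 = 41.615979
y = (132.708·2593.445174 − 6557.605183·67.754) / 2758.702796 = -36.297154

x=41.616 y=-36.297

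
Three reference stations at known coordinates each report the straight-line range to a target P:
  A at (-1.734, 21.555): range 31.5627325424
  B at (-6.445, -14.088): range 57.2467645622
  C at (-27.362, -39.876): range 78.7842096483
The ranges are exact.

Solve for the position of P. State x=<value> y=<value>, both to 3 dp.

eq1: (x + 1.734)² + (y − 21.555)² = 31.5627325424²
eq2: (x + 6.445)² + (y + 14.088)² = 57.2467645622²
eq3: (x + 27.362)² + (y + 39.876)² = 78.7842096483²
eq1−eq3, eq1−eq2 (x²,y² cancel):
  -51.256·x − 122.862·y = -3339.595965
  -9.422·x − 71.286·y = -2508.600979
det = -51.256·-71.286 − -122.862·-9.422 = 2496.229452
x = (-3339.595965·-71.286 − -122.862·-2508.600979) / 2496.229452 = -28.100500
y = (-51.256·-2508.600979 − -3339.595965·-9.422) / 2496.229452 = 38.904748

x=-28.100 y=38.905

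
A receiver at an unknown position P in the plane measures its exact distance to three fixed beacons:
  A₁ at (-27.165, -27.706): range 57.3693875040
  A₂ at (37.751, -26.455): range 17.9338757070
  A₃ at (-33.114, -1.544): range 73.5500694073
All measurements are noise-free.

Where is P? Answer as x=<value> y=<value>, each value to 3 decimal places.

eq1: (x + 27.165)² + (y + 27.706)² = 57.3693875040²
eq2: (x − 37.751)² + (y + 26.455)² = 17.9338757070²
eq3: (x + 33.114)² + (y + 1.544)² = 73.5500694073²
eq1−eq2, eq1−eq3 (x²,y² cancel):
  129.832·x + 2.502·y = 3589.068090
  -11.898·x + 52.324·y = -2525.004816
det = 129.832·52.324 − 2.502·-11.898 = 6823.098364
x = (3589.068090·52.324 − 2.502·-2525.004816) / 6823.098364 = 28.449240
y = (129.832·-2525.004816 − 3589.068090·-11.898) / 6823.098364 = -41.788009

x=28.449 y=-41.788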